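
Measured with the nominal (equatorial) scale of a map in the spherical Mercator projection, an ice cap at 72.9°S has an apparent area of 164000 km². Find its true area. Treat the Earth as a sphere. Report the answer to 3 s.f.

14200 km²

Mercator is conformal, so the point scale is isotropic: h = k = sec φ = 1/cos φ.
Areal scale = k² = sec²φ = 1/cos²(72.9°) = 1/0.2940² = 11.57.
True area = apparent / (areal scale) = 164000 / 11.57 ≈ 14200 km².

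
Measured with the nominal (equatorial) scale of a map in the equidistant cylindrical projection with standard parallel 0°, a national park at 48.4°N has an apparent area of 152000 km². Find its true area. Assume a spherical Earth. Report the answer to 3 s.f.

In the plate carrée (x = Rλ, y = Rφ), meridians are true-scale (h = 1) and parallels are stretched by k = sec φ.
Areal scale = h·k = 1 × sec φ; at 48.4°, h = 1.000, k = 1.506, so h·k = 1.506.
True area = apparent / (areal scale) = 152000 / 1.506 ≈ 101000 km².

101000 km²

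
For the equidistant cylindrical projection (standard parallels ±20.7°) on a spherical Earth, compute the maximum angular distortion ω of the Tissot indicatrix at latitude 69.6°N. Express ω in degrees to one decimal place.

With standard parallel φ₀ = 20.7°, the equirectangular projection gives x = Rλ cos φ₀, y = Rφ, so h = 1 and k = cos 20.7° / cos φ.
At 69.6°: h = 1.000, k = 2.684; principal scales a = 2.684, b = 1.000.
sin(ω/2) = (a − b)/(a + b) = 1.684/3.684 = 0.4571, so ω = 2 arcsin(0.4571) ≈ 54.4°.

54.4°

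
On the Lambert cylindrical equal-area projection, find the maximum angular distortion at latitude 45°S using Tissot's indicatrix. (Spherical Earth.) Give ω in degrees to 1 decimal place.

38.9°

The Lambert cylindrical equal-area projection is the cylindrical equal-area projection with its standard parallel at the equator (φ₀ = 0). For cylindrical equal-area with standard parallel φ₀, h = cos φ / cos φ₀ and k = cos φ₀ / cos φ, so h·k = 1.
At 45°: h = 0.7071, k = 1.414; principal scales a = 1.414, b = 0.7071.
sin(ω/2) = (a − b)/(a + b) = 0.7071/2.121 = 0.3333, so ω = 2 arcsin(0.3333) ≈ 38.9°.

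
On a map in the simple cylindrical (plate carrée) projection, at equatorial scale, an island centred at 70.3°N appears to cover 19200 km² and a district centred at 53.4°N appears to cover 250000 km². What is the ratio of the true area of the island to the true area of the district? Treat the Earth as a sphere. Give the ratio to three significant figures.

0.0434

On the plate carrée, areal scale = h·k = 1 × sec φ, so true area = apparent × cos φ.
True area of island: 19200 × cos(70.3°) = 19200 × 0.3371 = 6472 km².
True area of district: 250000 × cos(53.4°) = 250000 × 0.5962 = 149100 km².
Ratio = 6472 / 149100 ≈ 0.0434.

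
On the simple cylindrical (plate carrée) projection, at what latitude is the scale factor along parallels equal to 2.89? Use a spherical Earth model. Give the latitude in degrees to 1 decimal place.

69.8°

Plate carrée: h = 1, k = sec φ along parallels.
sec φ = 2.89  ⇒  cos φ = 0.3460  ⇒  φ ≈ 69.8°.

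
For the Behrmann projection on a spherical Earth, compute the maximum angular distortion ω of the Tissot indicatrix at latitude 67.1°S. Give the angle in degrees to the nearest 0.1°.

83.2°

The Behrmann projection is cylindrical equal-area with φ₀ = 30°. A cylindrical equal-area projection with standard parallel φ₀ has meridian scale h = cos φ / cos φ₀ and parallel scale k = cos φ₀ / cos φ (so areas are preserved, h·k = 1).
At 67.1°: h = 0.4493, k = 2.226; principal scales a = 2.226, b = 0.4493.
sin(ω/2) = (a − b)/(a + b) = 1.776/2.675 = 0.6640, so ω = 2 arcsin(0.6640) ≈ 83.2°.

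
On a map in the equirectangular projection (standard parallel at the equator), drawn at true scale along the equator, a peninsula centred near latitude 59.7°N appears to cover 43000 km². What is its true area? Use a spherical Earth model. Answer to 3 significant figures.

Plate carrée maps x = Rλ, y = Rφ. The meridian scale is h = 1 and the parallel scale is k = 1/cos φ = sec φ.
Areal scale = h·k = 1 × sec φ; at 59.7°, h = 1.000, k = 1.982, so h·k = 1.982.
True area = apparent / (areal scale) = 43000 / 1.982 ≈ 21700 km².

21700 km²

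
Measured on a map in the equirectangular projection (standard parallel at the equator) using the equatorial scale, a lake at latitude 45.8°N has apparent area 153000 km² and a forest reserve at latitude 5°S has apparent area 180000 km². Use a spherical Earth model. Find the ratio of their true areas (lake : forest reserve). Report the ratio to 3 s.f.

On the plate carrée, areal scale = h·k = 1 × sec φ, so true area = apparent × cos φ.
True area of lake: 153000 × cos(45.8°) = 153000 × 0.6972 = 106700 km².
True area of forest reserve: 180000 × cos(5°) = 180000 × 0.9962 = 179300 km².
Ratio = 106700 / 179300 ≈ 0.595.

0.595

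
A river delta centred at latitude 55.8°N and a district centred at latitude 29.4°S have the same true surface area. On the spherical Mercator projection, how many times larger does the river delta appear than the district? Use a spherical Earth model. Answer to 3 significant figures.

2.40

Mercator areal scale is sec²φ.
At 55.8°: sec²(55.8°) = 1/0.5621² = 3.165.
At 29.4°: sec²(29.4°) = 1/0.8712² = 1.317.
Ratio = 3.165/1.317 = cos²(29.4°)/cos²(55.8°) ≈ 2.40.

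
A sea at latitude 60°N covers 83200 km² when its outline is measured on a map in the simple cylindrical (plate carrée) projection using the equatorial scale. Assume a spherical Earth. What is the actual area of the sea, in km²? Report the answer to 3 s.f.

Plate carrée maps x = Rλ, y = Rφ. The meridian scale is h = 1 and the parallel scale is k = 1/cos φ = sec φ.
Areal scale = h·k = 1 × sec φ; at 60°, h = 1.000, k = 2.000, so h·k = 2.000.
True area = apparent / (areal scale) = 83200 / 2.000 ≈ 41600 km².

41600 km²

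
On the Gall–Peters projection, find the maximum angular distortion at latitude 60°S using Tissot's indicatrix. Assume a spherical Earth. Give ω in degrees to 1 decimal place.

The Gall–Peters projection is cylindrical equal-area with φ₀ = 45°. For cylindrical equal-area with standard parallel φ₀, h = cos φ / cos φ₀ and k = cos φ₀ / cos φ, so h·k = 1.
At 60°: h = 0.7071, k = 1.414; principal scales a = 1.414, b = 0.7071.
sin(ω/2) = (a − b)/(a + b) = 0.7071/2.121 = 0.3333, so ω = 2 arcsin(0.3333) ≈ 38.9°.

38.9°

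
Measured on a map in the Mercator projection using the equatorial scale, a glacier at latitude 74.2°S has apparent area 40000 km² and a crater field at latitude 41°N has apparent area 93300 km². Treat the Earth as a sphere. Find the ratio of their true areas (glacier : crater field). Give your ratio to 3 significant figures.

0.0558

On Mercator the areal scale is sec²φ, so true area = apparent × cos²φ.
True area of glacier: 40000 × cos²(74.2°) = 40000 × 0.07414 = 2965 km².
True area of crater field: 93300 × cos²(41°) = 93300 × 0.5696 = 53140 km².
Ratio = 2965 / 53140 ≈ 0.0558.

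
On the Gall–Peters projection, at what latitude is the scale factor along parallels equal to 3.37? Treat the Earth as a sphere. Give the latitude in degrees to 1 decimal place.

77.9°

Gall–Peters is a cylindrical equal-area projection with standard parallels at ±45°. For cylindrical equal-area with standard parallel φ₀, h = cos φ / cos φ₀ and k = cos φ₀ / cos φ, so h·k = 1.
k = cos φ₀ / cos φ = 3.37  ⇒  cos φ = cos 45° / 3.37 = 0.2098.
φ = arccos(0.2098) ≈ 77.9°.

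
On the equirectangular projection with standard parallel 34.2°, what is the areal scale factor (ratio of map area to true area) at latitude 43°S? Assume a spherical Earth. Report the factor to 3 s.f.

In the equirectangular projection with standard parallel φ₀ = 34.2° (x = Rλ cos φ₀, y = Rφ), meridians are true-scale (h = 1) and the parallel scale is k = cos φ₀ / cos φ.
Areal scale = h·k = 1 × cos φ₀ / cos φ; at 43°, h = 1.000, k = 1.131, so h·k = 1.131.

1.13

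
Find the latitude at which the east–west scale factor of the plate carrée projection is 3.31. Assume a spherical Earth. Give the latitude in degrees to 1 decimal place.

72.4°

Plate carrée: h = 1, k = sec φ along parallels.
sec φ = 3.31  ⇒  cos φ = 0.3021  ⇒  φ ≈ 72.4°.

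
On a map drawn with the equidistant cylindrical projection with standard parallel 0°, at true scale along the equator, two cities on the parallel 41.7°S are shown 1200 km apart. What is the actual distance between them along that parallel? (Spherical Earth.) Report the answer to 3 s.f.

Plate carrée maps x = Rλ, y = Rφ. The meridian scale is h = 1 and the parallel scale is k = 1/cos φ = sec φ.
Along the parallel at 41.7°, map distances are exaggerated by k = sec 41.7° = 1.339.
True distance = 1200 / 1.339 = 1200 × cos 41.7° ≈ 896 km.

896 km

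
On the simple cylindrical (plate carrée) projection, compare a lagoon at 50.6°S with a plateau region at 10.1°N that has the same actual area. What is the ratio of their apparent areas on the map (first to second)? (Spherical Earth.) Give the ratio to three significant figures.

For the equirectangular projection with φ₀ = 0 (plate carrée), h = 1 along meridians and k = sec φ along parallels.
Areal scale at 50.6°: h·k = 1.000 × 1.575 = 1.575.
Areal scale at 10.1°: h·k = 1.000 × 1.016 = 1.016.
Ratio = 1.575/1.016 ≈ 1.55.

1.55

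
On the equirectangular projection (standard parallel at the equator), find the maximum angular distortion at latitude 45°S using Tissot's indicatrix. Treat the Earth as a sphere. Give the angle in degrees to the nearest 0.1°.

In the plate carrée (x = Rλ, y = Rφ), meridians are true-scale (h = 1) and parallels are stretched by k = sec φ.
At 45°: h = 1.000, k = 1.414; principal scales a = 1.414, b = 1.000.
sin(ω/2) = (a − b)/(a + b) = 0.4142/2.414 = 0.1716, so ω = 2 arcsin(0.1716) ≈ 19.8°.

19.8°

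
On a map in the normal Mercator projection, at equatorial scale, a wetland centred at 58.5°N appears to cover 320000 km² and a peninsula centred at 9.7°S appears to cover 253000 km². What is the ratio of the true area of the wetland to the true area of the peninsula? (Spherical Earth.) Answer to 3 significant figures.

Since Mercator area scale is 1/cos²φ, the true area equals the apparent area multiplied by cos²φ.
True area of wetland: 320000 × cos²(58.5°) = 320000 × 0.2730 = 87360 km².
True area of peninsula: 253000 × cos²(9.7°) = 253000 × 0.9716 = 245800 km².
Ratio = 87360 / 245800 ≈ 0.355.

0.355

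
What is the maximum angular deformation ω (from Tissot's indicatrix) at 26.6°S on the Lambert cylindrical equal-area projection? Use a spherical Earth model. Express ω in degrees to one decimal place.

12.8°

The Lambert cylindrical equal-area projection is the cylindrical equal-area projection with its standard parallel at the equator (φ₀ = 0). Cylindrical equal-area (φ₀ = 0°): h = cos φ / cos 0° along meridians, k = cos 0° / cos φ along parallels; h·k = 1.
At 26.6°: h = 0.8942, k = 1.118; principal scales a = 1.118, b = 0.8942.
sin(ω/2) = (a − b)/(a + b) = 0.2242/2.013 = 0.1114, so ω = 2 arcsin(0.1114) ≈ 12.8°.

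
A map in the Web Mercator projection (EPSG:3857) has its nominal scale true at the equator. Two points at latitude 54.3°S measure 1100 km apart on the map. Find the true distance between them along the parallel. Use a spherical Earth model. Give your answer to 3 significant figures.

642 km

The Mercator projection is conformal; its linear scale factor is the same in every direction and equals sec φ = 1/cos φ.
Along the parallel at 54.3°, map distances are exaggerated by k = sec 54.3° = 1.714.
True distance = 1100 / 1.714 = 1100 × cos 54.3° ≈ 642 km.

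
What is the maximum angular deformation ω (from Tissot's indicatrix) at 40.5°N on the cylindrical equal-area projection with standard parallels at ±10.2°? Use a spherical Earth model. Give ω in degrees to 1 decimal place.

A cylindrical equal-area projection with standard parallel φ₀ has meridian scale h = cos φ / cos φ₀ and parallel scale k = cos φ₀ / cos φ (so areas are preserved, h·k = 1).
At 40.5°: h = 0.7726, k = 1.294; principal scales a = 1.294, b = 0.7726.
sin(ω/2) = (a − b)/(a + b) = 0.5217/2.067 = 0.2524, so ω = 2 arcsin(0.2524) ≈ 29.2°.

29.2°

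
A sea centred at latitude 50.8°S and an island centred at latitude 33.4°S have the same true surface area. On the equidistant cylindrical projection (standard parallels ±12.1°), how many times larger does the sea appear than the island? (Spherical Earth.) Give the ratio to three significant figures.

1.32

In the equirectangular projection with standard parallel φ₀ = 12.1° (x = Rλ cos φ₀, y = Rφ), meridians are true-scale (h = 1) and the parallel scale is k = cos φ₀ / cos φ.
Areal scale at 50.8°: h·k = 1.000 × 1.547 = 1.547.
Areal scale at 33.4°: h·k = 1.000 × 1.171 = 1.171.
Ratio = 1.547/1.171 ≈ 1.32.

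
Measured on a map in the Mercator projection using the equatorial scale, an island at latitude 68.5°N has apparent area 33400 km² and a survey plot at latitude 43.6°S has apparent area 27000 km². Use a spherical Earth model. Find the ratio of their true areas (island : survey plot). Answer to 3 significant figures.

0.317

On Mercator the areal scale is sec²φ, so true area = apparent × cos²φ.
True area of island: 33400 × cos²(68.5°) = 33400 × 0.1343 = 4486 km².
True area of survey plot: 27000 × cos²(43.6°) = 27000 × 0.5244 = 14160 km².
Ratio = 4486 / 14160 ≈ 0.317.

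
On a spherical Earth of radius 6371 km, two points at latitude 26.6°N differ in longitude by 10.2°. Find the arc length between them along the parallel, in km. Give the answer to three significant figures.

1010 km

Arc length along a parallel = R cos φ · Δλ (with Δλ in radians).
= 6371 × cos 26.6° × (10.2° × π/180) = 6371 × 0.8942 × 0.1780 ≈ 1010 km.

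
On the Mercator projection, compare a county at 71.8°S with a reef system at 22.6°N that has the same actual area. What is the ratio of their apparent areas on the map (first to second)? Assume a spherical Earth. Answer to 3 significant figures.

8.74

Mercator areal scale is sec²φ.
At 71.8°: sec²(71.8°) = 1/0.3123² = 10.25.
At 22.6°: sec²(22.6°) = 1/0.9232² = 1.173.
Ratio = 10.25/1.173 = cos²(22.6°)/cos²(71.8°) ≈ 8.74.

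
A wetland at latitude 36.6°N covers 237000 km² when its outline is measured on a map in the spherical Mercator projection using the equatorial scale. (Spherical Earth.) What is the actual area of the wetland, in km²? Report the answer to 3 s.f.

153000 km²

The Mercator projection is conformal; its linear scale factor is the same in every direction and equals sec φ = 1/cos φ.
Areal scale = k² = sec²φ = 1/cos²(36.6°) = 1/0.8028² = 1.552.
True area = apparent / (areal scale) = 237000 / 1.552 ≈ 153000 km².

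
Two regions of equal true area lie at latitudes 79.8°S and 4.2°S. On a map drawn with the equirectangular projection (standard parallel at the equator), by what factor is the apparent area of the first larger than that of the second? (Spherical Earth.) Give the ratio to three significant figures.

In the plate carrée (x = Rλ, y = Rφ), meridians are true-scale (h = 1) and parallels are stretched by k = sec φ.
Areal scale at 79.8°: h·k = 1.000 × 5.647 = 5.647.
Areal scale at 4.2°: h·k = 1.000 × 1.003 = 1.003.
Ratio = 5.647/1.003 ≈ 5.63.

5.63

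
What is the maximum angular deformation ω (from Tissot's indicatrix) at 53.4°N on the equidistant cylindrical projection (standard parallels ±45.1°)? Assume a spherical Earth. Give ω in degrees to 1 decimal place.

9.7°

In the equirectangular projection with standard parallel φ₀ = 45.1° (x = Rλ cos φ₀, y = Rφ), meridians are true-scale (h = 1) and the parallel scale is k = cos φ₀ / cos φ.
At 53.4°: h = 1.000, k = 1.184; principal scales a = 1.184, b = 1.000.
sin(ω/2) = (a − b)/(a + b) = 0.1839/2.184 = 0.08421, so ω = 2 arcsin(0.08421) ≈ 9.7°.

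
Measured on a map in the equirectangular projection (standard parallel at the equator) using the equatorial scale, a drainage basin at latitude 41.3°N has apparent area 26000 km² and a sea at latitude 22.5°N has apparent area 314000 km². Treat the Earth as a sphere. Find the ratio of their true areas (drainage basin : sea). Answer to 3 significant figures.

On the plate carrée, areal scale = h·k = 1 × sec φ, so true area = apparent × cos φ.
True area of drainage basin: 26000 × cos(41.3°) = 26000 × 0.7513 = 19530 km².
True area of sea: 314000 × cos(22.5°) = 314000 × 0.9239 = 290100 km².
Ratio = 19530 / 290100 ≈ 0.0673.

0.0673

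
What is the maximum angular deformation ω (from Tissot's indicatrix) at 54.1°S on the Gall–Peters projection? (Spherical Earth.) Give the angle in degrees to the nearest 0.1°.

Gall–Peters is a cylindrical equal-area projection with standard parallels at ±45°. A cylindrical equal-area projection with standard parallel φ₀ has meridian scale h = cos φ / cos φ₀ and parallel scale k = cos φ₀ / cos φ (so areas are preserved, h·k = 1).
At 54.1°: h = 0.8293, k = 1.206; principal scales a = 1.206, b = 0.8293.
sin(ω/2) = (a − b)/(a + b) = 0.3766/2.035 = 0.1851, so ω = 2 arcsin(0.1851) ≈ 21.3°.

21.3°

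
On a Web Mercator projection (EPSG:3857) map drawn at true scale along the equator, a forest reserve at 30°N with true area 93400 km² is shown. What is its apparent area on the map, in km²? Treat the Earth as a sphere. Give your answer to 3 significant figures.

Mercator is conformal, so the point scale is isotropic: h = k = sec φ = 1/cos φ.
Areal scale = k² = sec²φ = 1/cos²(30°) = 1/0.8660² = 1.333.
Apparent area = 93400 × 1.333 ≈ 125000 km².

125000 km²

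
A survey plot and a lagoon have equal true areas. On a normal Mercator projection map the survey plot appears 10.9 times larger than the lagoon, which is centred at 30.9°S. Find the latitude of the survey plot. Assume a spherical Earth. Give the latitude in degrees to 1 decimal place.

For equal true areas on Mercator, apparent areas scale as sec²φ, so the ratio is cos²φ₂ / cos²φ₁.
cos²φ₂ / cos²φ₁ = 10.9  ⇒  cos φ₁ = cos 30.9° / √10.9 = 0.8581/3.302 = 0.2599.
φ₁ = arccos(0.2599) ≈ 74.9°.

74.9°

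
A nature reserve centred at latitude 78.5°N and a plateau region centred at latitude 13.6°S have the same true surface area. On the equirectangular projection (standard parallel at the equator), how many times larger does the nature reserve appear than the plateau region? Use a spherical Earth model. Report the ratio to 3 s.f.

4.88

Plate carrée maps x = Rλ, y = Rφ. The meridian scale is h = 1 and the parallel scale is k = 1/cos φ = sec φ.
Areal scale at 78.5°: h·k = 1.000 × 5.016 = 5.016.
Areal scale at 13.6°: h·k = 1.000 × 1.029 = 1.029.
Ratio = 5.016/1.029 ≈ 4.88.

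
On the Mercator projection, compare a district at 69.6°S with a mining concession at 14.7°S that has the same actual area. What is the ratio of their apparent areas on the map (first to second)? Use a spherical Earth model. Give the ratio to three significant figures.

7.70

On Mercator, area is exaggerated by sec²φ = 1/cos²φ.
At 69.6°: sec²(69.6°) = 1/0.3486² = 8.230.
At 14.7°: sec²(14.7°) = 1/0.9673² = 1.069.
Ratio = 8.230/1.069 = cos²(14.7°)/cos²(69.6°) ≈ 7.70.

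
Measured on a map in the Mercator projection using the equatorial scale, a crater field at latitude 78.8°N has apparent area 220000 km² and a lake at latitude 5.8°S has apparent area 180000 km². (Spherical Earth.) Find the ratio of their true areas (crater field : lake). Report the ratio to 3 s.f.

Since Mercator area scale is 1/cos²φ, the true area equals the apparent area multiplied by cos²φ.
True area of crater field: 220000 × cos²(78.8°) = 220000 × 0.03773 = 8300 km².
True area of lake: 180000 × cos²(5.8°) = 180000 × 0.9898 = 178200 km².
Ratio = 8300 / 178200 ≈ 0.0466.

0.0466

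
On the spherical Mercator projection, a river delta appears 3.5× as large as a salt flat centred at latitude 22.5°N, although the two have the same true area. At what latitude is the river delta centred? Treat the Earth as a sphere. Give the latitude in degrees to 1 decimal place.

60.4°

For equal true areas on Mercator, apparent areas scale as sec²φ, so the ratio is cos²φ₂ / cos²φ₁.
cos²φ₂ / cos²φ₁ = 3.5  ⇒  cos φ₁ = cos 22.5° / √3.5 = 0.9239/1.871 = 0.4938.
φ₁ = arccos(0.4938) ≈ 60.4°.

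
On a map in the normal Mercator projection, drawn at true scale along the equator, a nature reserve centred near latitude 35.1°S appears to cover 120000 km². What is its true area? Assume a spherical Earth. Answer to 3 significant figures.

Mercator is conformal, so the point scale is isotropic: h = k = sec φ = 1/cos φ.
Areal scale = k² = sec²φ = 1/cos²(35.1°) = 1/0.8181² = 1.494.
True area = apparent / (areal scale) = 120000 / 1.494 ≈ 80300 km².

80300 km²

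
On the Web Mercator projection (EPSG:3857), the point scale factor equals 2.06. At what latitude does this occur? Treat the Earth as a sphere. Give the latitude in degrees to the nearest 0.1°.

61.0°

Mercator scale is k = sec φ = 1/cos φ.
1/cos φ = 2.06  ⇒  cos φ = 0.4854  ⇒  φ = arccos(0.4854) ≈ 61.0°.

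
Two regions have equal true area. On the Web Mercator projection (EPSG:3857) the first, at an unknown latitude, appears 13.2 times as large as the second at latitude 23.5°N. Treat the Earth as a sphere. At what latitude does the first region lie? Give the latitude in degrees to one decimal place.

75.4°

Mercator areal scale is sec²φ, so apparent-area ratio = sec²φ₁ / sec²φ₂ = cos²φ₂ / cos²φ₁.
cos²φ₂ / cos²φ₁ = 13.2  ⇒  cos φ₁ = cos 23.5° / √13.2 = 0.9171/3.633 = 0.2524.
φ₁ = arccos(0.2524) ≈ 75.4°.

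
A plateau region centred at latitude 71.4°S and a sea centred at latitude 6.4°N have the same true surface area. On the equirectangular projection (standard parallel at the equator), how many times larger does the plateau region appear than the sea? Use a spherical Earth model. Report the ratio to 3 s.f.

3.12

For the equirectangular projection with φ₀ = 0 (plate carrée), h = 1 along meridians and k = sec φ along parallels.
Areal scale at 71.4°: h·k = 1.000 × 3.135 = 3.135.
Areal scale at 6.4°: h·k = 1.000 × 1.006 = 1.006.
Ratio = 3.135/1.006 ≈ 3.12.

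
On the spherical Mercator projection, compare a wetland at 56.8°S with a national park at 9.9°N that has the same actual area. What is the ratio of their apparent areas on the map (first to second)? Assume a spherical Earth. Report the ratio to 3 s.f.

3.24

On Mercator, area is exaggerated by sec²φ = 1/cos²φ.
At 56.8°: sec²(56.8°) = 1/0.5476² = 3.335.
At 9.9°: sec²(9.9°) = 1/0.9851² = 1.030.
Ratio = 3.335/1.030 = cos²(9.9°)/cos²(56.8°) ≈ 3.24.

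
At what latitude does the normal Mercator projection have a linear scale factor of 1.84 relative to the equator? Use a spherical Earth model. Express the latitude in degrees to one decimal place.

Mercator scale is k = sec φ = 1/cos φ.
1/cos φ = 1.84  ⇒  cos φ = 0.5435  ⇒  φ = arccos(0.5435) ≈ 57.1°.

57.1°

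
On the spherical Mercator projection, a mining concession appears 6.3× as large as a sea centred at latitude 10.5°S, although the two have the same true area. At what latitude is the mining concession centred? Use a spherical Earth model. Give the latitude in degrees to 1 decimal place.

66.9°

Mercator areal scale is sec²φ, so apparent-area ratio = sec²φ₁ / sec²φ₂ = cos²φ₂ / cos²φ₁.
cos²φ₂ / cos²φ₁ = 6.3  ⇒  cos φ₁ = cos 10.5° / √6.3 = 0.9833/2.510 = 0.3917.
φ₁ = arccos(0.3917) ≈ 66.9°.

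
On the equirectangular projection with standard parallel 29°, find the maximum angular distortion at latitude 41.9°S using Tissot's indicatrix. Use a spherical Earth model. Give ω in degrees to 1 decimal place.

9.2°

In the equirectangular projection with standard parallel φ₀ = 29° (x = Rλ cos φ₀, y = Rφ), meridians are true-scale (h = 1) and the parallel scale is k = cos φ₀ / cos φ.
At 41.9°: h = 1.000, k = 1.175; principal scales a = 1.175, b = 1.000.
sin(ω/2) = (a − b)/(a + b) = 0.1751/2.175 = 0.08049, so ω = 2 arcsin(0.08049) ≈ 9.2°.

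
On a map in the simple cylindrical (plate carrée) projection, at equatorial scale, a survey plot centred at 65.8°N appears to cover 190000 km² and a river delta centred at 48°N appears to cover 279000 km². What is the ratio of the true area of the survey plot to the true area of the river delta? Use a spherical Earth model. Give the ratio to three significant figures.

On the plate carrée, areal scale = h·k = 1 × sec φ, so true area = apparent × cos φ.
True area of survey plot: 190000 × cos(65.8°) = 190000 × 0.4099 = 77890 km².
True area of river delta: 279000 × cos(48°) = 279000 × 0.6691 = 186700 km².
Ratio = 77890 / 186700 ≈ 0.417.

0.417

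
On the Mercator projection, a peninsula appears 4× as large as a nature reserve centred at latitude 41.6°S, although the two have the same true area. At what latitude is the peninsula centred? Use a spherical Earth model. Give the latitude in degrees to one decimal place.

68.0°

For equal true areas on Mercator, apparent areas scale as sec²φ, so the ratio is cos²φ₂ / cos²φ₁.
cos²φ₂ / cos²φ₁ = 4  ⇒  cos φ₁ = cos 41.6° / √4 = 0.7478/2.000 = 0.3739.
φ₁ = arccos(0.3739) ≈ 68.0°.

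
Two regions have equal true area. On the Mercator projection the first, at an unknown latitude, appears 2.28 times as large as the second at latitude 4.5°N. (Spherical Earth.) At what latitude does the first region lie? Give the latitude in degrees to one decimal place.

48.7°

On Mercator, (apparent₁)/(apparent₂) = sec²φ₁ / sec²φ₂ when true areas are equal.
cos²φ₂ / cos²φ₁ = 2.28  ⇒  cos φ₁ = cos 4.5° / √2.28 = 0.9969/1.510 = 0.6602.
φ₁ = arccos(0.6602) ≈ 48.7°.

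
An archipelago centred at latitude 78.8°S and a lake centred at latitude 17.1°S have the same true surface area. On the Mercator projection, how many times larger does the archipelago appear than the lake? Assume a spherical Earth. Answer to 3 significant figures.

24.2

Mercator is conformal with k = sec φ, so areal scale = k² = sec²φ.
At 78.8°: sec²(78.8°) = 1/0.1942² = 26.51.
At 17.1°: sec²(17.1°) = 1/0.9558² = 1.095.
Ratio = 26.51/1.095 = cos²(17.1°)/cos²(78.8°) ≈ 24.2.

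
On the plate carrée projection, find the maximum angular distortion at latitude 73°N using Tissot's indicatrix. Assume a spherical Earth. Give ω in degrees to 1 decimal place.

66.4°

Plate carrée maps x = Rλ, y = Rφ. The meridian scale is h = 1 and the parallel scale is k = 1/cos φ = sec φ.
At 73°: h = 1.000, k = 3.420; principal scales a = 3.420, b = 1.000.
sin(ω/2) = (a − b)/(a + b) = 2.420/4.420 = 0.5475, so ω = 2 arcsin(0.5475) ≈ 66.4°.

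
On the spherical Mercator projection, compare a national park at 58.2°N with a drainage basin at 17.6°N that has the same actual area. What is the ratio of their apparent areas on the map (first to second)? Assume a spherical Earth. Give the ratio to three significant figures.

Mercator areal scale is sec²φ.
At 58.2°: sec²(58.2°) = 1/0.5270² = 3.601.
At 17.6°: sec²(17.6°) = 1/0.9532² = 1.101.
Ratio = 3.601/1.101 = cos²(17.6°)/cos²(58.2°) ≈ 3.27.

3.27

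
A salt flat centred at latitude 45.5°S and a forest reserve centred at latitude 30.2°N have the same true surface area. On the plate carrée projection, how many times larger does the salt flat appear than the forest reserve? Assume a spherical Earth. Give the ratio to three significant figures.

1.23

In the plate carrée (x = Rλ, y = Rφ), meridians are true-scale (h = 1) and parallels are stretched by k = sec φ.
Areal scale at 45.5°: h·k = 1.000 × 1.427 = 1.427.
Areal scale at 30.2°: h·k = 1.000 × 1.157 = 1.157.
Ratio = 1.427/1.157 ≈ 1.23.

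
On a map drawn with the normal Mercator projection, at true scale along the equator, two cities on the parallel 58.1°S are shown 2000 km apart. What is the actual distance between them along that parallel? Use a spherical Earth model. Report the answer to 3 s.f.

The Mercator projection is conformal; its linear scale factor is the same in every direction and equals sec φ = 1/cos φ.
Along the parallel at 58.1°, map distances are exaggerated by k = sec 58.1° = 1.892.
True distance = 2000 / 1.892 = 2000 × cos 58.1° ≈ 1060 km.

1060 km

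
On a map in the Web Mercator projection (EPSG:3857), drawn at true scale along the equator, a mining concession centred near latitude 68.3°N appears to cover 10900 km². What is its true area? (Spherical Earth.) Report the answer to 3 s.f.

1490 km²

For Mercator, h = k = sec φ (a conformal cylindrical projection has a single point scale, 1/cos φ).
Areal scale = k² = sec²φ = 1/cos²(68.3°) = 1/0.3697² = 7.315.
True area = apparent / (areal scale) = 10900 / 7.315 ≈ 1490 km².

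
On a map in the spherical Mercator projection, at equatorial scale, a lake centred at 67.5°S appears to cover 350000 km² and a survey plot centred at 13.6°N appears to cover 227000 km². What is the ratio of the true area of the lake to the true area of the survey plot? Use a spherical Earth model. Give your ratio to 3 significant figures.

Since Mercator area scale is 1/cos²φ, the true area equals the apparent area multiplied by cos²φ.
True area of lake: 350000 × cos²(67.5°) = 350000 × 0.1464 = 51260 km².
True area of survey plot: 227000 × cos²(13.6°) = 227000 × 0.9447 = 214400 km².
Ratio = 51260 / 214400 ≈ 0.239.

0.239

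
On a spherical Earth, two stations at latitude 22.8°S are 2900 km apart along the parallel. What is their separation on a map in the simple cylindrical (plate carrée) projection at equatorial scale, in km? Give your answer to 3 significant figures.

3150 km

For the equirectangular projection with φ₀ = 0 (plate carrée), h = 1 along meridians and k = sec φ along parallels.
Along the parallel, k = sec 22.8° = 1/0.9219 = 1.085.
Map distance = 2900 × 1.085 ≈ 3150 km.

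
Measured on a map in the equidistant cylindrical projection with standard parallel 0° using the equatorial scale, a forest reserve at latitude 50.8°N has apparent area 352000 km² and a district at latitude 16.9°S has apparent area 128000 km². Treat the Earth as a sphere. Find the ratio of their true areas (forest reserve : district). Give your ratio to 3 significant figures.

1.82

On the plate carrée, areal scale = h·k = 1 × sec φ, so true area = apparent × cos φ.
True area of forest reserve: 352000 × cos(50.8°) = 352000 × 0.6320 = 222500 km².
True area of district: 128000 × cos(16.9°) = 128000 × 0.9568 = 122500 km².
Ratio = 222500 / 122500 ≈ 1.82.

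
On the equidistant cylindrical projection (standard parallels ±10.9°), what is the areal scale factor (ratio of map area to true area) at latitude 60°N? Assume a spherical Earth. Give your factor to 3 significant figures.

1.96

In the equirectangular projection with standard parallel φ₀ = 10.9° (x = Rλ cos φ₀, y = Rφ), meridians are true-scale (h = 1) and the parallel scale is k = cos φ₀ / cos φ.
Areal scale = h·k = 1 × cos φ₀ / cos φ; at 60°, h = 1.000, k = 1.964, so h·k = 1.964.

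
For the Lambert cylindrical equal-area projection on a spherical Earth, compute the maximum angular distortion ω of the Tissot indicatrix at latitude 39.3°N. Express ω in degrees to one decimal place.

The Lambert cylindrical equal-area projection is the cylindrical equal-area projection with its standard parallel at the equator (φ₀ = 0). A cylindrical equal-area projection with standard parallel φ₀ has meridian scale h = cos φ / cos φ₀ and parallel scale k = cos φ₀ / cos φ (so areas are preserved, h·k = 1).
At 39.3°: h = 0.7738, k = 1.292; principal scales a = 1.292, b = 0.7738.
sin(ω/2) = (a − b)/(a + b) = 0.5184/2.066 = 0.2509, so ω = 2 arcsin(0.2509) ≈ 29.1°.

29.1°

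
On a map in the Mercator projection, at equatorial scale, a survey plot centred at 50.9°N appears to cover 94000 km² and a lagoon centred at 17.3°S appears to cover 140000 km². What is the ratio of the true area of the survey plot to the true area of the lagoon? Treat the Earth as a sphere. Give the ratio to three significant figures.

0.293

Mercator's areal exaggeration is sec²φ; hence true area = (apparent area) · cos²φ.
True area of survey plot: 94000 × cos²(50.9°) = 94000 × 0.3978 = 37390 km².
True area of lagoon: 140000 × cos²(17.3°) = 140000 × 0.9116 = 127600 km².
Ratio = 37390 / 127600 ≈ 0.293.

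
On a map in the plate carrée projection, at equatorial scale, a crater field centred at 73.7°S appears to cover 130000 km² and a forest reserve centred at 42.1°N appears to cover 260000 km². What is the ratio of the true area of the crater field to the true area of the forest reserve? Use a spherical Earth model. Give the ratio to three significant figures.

On the plate carrée, areal scale = h·k = 1 × sec φ, so true area = apparent × cos φ.
True area of crater field: 130000 × cos(73.7°) = 130000 × 0.2807 = 36490 km².
True area of forest reserve: 260000 × cos(42.1°) = 260000 × 0.7420 = 192900 km².
Ratio = 36490 / 192900 ≈ 0.189.

0.189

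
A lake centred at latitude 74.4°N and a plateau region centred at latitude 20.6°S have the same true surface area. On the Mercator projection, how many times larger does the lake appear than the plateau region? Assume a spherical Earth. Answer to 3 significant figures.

Mercator areal scale is sec²φ.
At 74.4°: sec²(74.4°) = 1/0.2689² = 13.83.
At 20.6°: sec²(20.6°) = 1/0.9361² = 1.141.
Ratio = 13.83/1.141 = cos²(20.6°)/cos²(74.4°) ≈ 12.1.

12.1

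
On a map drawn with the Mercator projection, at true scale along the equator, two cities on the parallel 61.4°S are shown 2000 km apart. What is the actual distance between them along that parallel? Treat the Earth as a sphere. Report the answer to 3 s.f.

957 km

For Mercator, h = k = sec φ (a conformal cylindrical projection has a single point scale, 1/cos φ).
Along the parallel at 61.4°, map distances are exaggerated by k = sec 61.4° = 2.089.
True distance = 2000 / 2.089 = 2000 × cos 61.4° ≈ 957 km.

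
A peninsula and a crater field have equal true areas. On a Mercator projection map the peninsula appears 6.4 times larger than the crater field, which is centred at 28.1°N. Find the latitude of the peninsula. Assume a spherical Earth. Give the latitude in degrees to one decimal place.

For equal true areas on Mercator, apparent areas scale as sec²φ, so the ratio is cos²φ₂ / cos²φ₁.
cos²φ₂ / cos²φ₁ = 6.4  ⇒  cos φ₁ = cos 28.1° / √6.4 = 0.8821/2.530 = 0.3487.
φ₁ = arccos(0.3487) ≈ 69.6°.

69.6°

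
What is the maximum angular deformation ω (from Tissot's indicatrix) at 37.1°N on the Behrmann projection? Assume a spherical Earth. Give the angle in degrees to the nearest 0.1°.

Behrmann is a cylindrical equal-area projection with standard parallels at ±30°. For cylindrical equal-area with standard parallel φ₀, h = cos φ / cos φ₀ and k = cos φ₀ / cos φ, so h·k = 1.
At 37.1°: h = 0.9210, k = 1.086; principal scales a = 1.086, b = 0.9210.
sin(ω/2) = (a − b)/(a + b) = 0.1648/2.007 = 0.08214, so ω = 2 arcsin(0.08214) ≈ 9.4°.

9.4°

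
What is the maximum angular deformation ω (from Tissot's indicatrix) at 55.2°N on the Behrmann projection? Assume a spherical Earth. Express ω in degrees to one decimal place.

46.5°

Behrmann is a cylindrical equal-area projection with standard parallels at ±30°. A cylindrical equal-area projection with standard parallel φ₀ has meridian scale h = cos φ / cos φ₀ and parallel scale k = cos φ₀ / cos φ (so areas are preserved, h·k = 1).
At 55.2°: h = 0.6590, k = 1.517; principal scales a = 1.517, b = 0.6590.
sin(ω/2) = (a − b)/(a + b) = 0.8584/2.176 = 0.3944, so ω = 2 arcsin(0.3944) ≈ 46.5°.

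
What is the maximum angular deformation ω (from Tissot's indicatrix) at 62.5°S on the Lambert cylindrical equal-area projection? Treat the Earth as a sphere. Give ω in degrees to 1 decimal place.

The Lambert cylindrical equal-area projection is the cylindrical equal-area projection with its standard parallel at the equator (φ₀ = 0). Cylindrical equal-area (φ₀ = 0°): h = cos φ / cos 0° along meridians, k = cos 0° / cos φ along parallels; h·k = 1.
At 62.5°: h = 0.4617, k = 2.166; principal scales a = 2.166, b = 0.4617.
sin(ω/2) = (a − b)/(a + b) = 1.704/2.627 = 0.6485, so ω = 2 arcsin(0.6485) ≈ 80.9°.

80.9°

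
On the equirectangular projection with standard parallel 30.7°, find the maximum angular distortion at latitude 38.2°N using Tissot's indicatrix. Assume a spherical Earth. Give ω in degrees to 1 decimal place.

The equidistant cylindrical projection with φ₀ = 30.7° has h = 1 (meridians true) and k = cos φ₀ / cos φ along parallels.
At 38.2°: h = 1.000, k = 1.094; principal scales a = 1.094, b = 1.000.
sin(ω/2) = (a − b)/(a + b) = 0.09416/2.094 = 0.04496, so ω = 2 arcsin(0.04496) ≈ 5.2°.

5.2°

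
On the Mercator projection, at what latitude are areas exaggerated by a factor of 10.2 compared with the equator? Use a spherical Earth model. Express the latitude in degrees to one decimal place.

71.8°

Mercator areal scale is sec²φ.
sec²φ = 10.2  ⇒  cos²φ = 0.09804  ⇒  cos φ = 0.3131.
φ = arccos(0.3131) ≈ 71.8°.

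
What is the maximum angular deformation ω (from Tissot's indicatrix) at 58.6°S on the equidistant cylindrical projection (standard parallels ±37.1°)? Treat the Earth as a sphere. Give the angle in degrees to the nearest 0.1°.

24.2°

The equidistant cylindrical projection with φ₀ = 37.1° has h = 1 (meridians true) and k = cos φ₀ / cos φ along parallels.
At 58.6°: h = 1.000, k = 1.531; principal scales a = 1.531, b = 1.000.
sin(ω/2) = (a − b)/(a + b) = 0.5308/2.531 = 0.2097, so ω = 2 arcsin(0.2097) ≈ 24.2°.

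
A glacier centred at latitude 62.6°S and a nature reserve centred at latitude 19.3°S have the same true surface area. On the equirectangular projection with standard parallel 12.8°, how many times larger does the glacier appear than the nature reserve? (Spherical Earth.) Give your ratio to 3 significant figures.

With standard parallel φ₀ = 12.8°, the equirectangular projection gives x = Rλ cos φ₀, y = Rφ, so h = 1 and k = cos 12.8° / cos φ.
Areal scale at 62.6°: h·k = 1.000 × 2.119 = 2.119.
Areal scale at 19.3°: h·k = 1.000 × 1.033 = 1.033.
Ratio = 2.119/1.033 ≈ 2.05.

2.05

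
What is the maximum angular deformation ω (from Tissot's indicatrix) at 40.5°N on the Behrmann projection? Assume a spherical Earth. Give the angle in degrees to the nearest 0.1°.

The Behrmann projection is cylindrical equal-area with φ₀ = 30°. For cylindrical equal-area with standard parallel φ₀, h = cos φ / cos φ₀ and k = cos φ₀ / cos φ, so h·k = 1.
At 40.5°: h = 0.8780, k = 1.139; principal scales a = 1.139, b = 0.8780.
sin(ω/2) = (a − b)/(a + b) = 0.2609/2.017 = 0.1293, so ω = 2 arcsin(0.1293) ≈ 14.9°.

14.9°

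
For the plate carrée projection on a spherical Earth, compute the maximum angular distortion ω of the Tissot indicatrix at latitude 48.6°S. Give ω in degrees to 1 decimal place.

23.5°

In the plate carrée (x = Rλ, y = Rφ), meridians are true-scale (h = 1) and parallels are stretched by k = sec φ.
At 48.6°: h = 1.000, k = 1.512; principal scales a = 1.512, b = 1.000.
sin(ω/2) = (a − b)/(a + b) = 0.5121/2.512 = 0.2039, so ω = 2 arcsin(0.2039) ≈ 23.5°.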